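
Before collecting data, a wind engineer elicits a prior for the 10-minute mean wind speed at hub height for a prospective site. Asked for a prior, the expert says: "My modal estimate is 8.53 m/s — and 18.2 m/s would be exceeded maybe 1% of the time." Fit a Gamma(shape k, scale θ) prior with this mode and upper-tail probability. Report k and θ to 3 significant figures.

k ≈ 9.45, θ ≈ 1.01

Gamma(k,θ) with k>1 has mode (k−1)θ, so θ = 8.53/(k−1).
Need P(X < 18.2) = 0.99 with θ tied to k this way. Start at k = 2, θ = 8.53: P(X<18.2) ≈ 0.629.
Too low — raise k to concentrate. Iterating converges to k ≈ 9.45.
Then θ = 8.53/(9.45−1) ≈ 1.01.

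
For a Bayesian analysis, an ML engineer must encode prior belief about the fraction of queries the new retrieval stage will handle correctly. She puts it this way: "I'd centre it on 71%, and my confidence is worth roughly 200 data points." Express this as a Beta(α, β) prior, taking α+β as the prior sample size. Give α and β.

Under the effective-sample-size interpretation, Beta(α, β) has prior mean α/(α+β) and prior sample size α+β.
So α+β = 200 and α/(α+β) = 0.71, giving α = 0.71·200 = 142 and β = 200 − 142 = 58.

α = 142, β = 58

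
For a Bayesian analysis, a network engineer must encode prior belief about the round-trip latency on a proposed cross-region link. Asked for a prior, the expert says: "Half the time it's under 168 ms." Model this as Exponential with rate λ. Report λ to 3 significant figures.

λ ≈ 0.00413

Exponential median = ln 2 / λ, so λ = ln 2 / 168.0 = 0.00413.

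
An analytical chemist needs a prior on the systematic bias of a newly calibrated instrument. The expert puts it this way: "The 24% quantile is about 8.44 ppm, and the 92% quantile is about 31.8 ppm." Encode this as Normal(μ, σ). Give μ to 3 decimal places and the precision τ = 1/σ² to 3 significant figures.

The p-quantile of Normal(μ,σ) is μ + z_p·σ, with z_{0.24} = -0.7063 and z_{0.92} = 1.405.
Eliminate σ: μ = (z₂·x₁ − z₁·x₂)/(z₂ − z₁) = (1.405·8.44 − (-0.7063)·31.8)/2.111 = 16.254.
Then σ = (x₂ − x₁)/(z₂ − z₁) = (31.8 − 8.44)/2.111 = 11.064.
Precision τ = 1/σ² = 1/11.06² = 0.00817.

μ = 16.254, τ = 0.00817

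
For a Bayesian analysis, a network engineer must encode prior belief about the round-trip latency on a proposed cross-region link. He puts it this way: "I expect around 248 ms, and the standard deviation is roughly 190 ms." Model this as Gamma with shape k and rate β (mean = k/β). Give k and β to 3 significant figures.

k ≈ 1.7, β ≈ 0.00687

For Gamma(k, rate β): mean = k/β, variance = k/β², so CV = 1/√k.
CV = SD/mean = 190/248 = 0.7661, hence k = 1/CV² = 1.7.
Then β = k/mean = 1.7/248 = 0.00687.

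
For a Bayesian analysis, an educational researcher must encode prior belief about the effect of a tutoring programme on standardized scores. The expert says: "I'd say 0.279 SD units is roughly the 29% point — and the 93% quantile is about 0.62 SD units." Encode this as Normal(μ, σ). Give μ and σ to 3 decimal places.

μ = 0.372, σ = 0.168

The p-quantile of Normal(μ,σ) is μ + z_p·σ, with z_{0.29} = -0.5534 and z_{0.93} = 1.476.
Eliminate σ: μ = (z₂·x₁ − z₁·x₂)/(z₂ − z₁) = (1.476·0.279 − (-0.5534)·0.62)/2.029 = 0.372.
Then σ = (x₂ − x₁)/(z₂ − z₁) = (0.62 − 0.279)/2.029 = 0.168.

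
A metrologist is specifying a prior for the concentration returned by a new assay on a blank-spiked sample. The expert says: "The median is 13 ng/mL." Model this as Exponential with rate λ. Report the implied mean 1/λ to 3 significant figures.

mean ≈ 18.8 ng/mL

Exponential median = ln 2 / λ, so λ = ln 2 / 13.0 = 0.0533.
Mean = 1/λ = 18.8 ng/mL.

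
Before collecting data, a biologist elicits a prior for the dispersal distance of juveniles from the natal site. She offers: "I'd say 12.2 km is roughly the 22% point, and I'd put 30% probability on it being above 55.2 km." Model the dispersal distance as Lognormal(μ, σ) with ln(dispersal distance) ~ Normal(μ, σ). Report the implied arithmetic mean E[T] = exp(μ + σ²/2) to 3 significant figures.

E[T] ≈ 59 km

If T ~ Lognormal(μ,σ) then ln T ~ Normal(μ,σ), so the p-quantile of ln T is μ + z_p·σ.
ln(12.2) = 2.501 and ln(55.2) = 4.011; z_{0.22} = -0.7722, z_{0.7} = 0.5244.
σ = (4.011 − 2.501)/(0.5244 − (-0.7722)) = 1.164.
μ = 2.501 − (-0.7722)·1.164 = 3.400.
E[T] = exp(μ + σ²/2) = exp(3.400 + 0.6777) = 59 km.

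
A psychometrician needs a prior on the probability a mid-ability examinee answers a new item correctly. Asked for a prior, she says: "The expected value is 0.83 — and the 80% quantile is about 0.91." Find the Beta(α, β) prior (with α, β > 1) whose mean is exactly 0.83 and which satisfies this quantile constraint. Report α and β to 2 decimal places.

α ≈ 13.31, β ≈ 2.73

With mean 0.83 fixed, write α = 0.83s, β = 0.17s where s = α+β.
Need P(θ < 0.91) = 0.8 under Beta(0.83s, 0.17s). Normal approximation: (q−m)/√(m(1−m)/s) ≈ z_{0.8} = 0.842, so s ≈ 0.83·0.17·(0.842)²/(0.91−0.83)² = 15.6.
At s = 15.6: P(θ<0.91) ≈ 0.796. Adjusting to match 0.8 gives s ≈ 16.04.
So α = 0.83·16.04 ≈ 13.31, β = 0.17·16.04 ≈ 2.73.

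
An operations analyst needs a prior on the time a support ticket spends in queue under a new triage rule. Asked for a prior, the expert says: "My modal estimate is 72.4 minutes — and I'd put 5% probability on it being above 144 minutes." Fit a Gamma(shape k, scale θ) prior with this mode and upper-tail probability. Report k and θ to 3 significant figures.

k ≈ 6.86, θ ≈ 12.3

Gamma(k,θ) with k>1 has mode (k−1)θ, so θ = 72.4/(k−1).
Need P(X < 144) = 0.95 with θ tied to k this way. Start at k = 2, θ = 72.4: P(X<144) ≈ 0.591.
Too low — raise k to concentrate. Iterating converges to k ≈ 6.86.
Then θ = 72.4/(6.86−1) ≈ 12.3.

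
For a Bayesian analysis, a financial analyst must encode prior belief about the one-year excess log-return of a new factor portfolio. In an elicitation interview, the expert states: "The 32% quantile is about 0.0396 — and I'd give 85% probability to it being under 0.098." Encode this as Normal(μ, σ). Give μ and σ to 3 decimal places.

For Normal(μ,σ), the p-quantile is μ + z_p·σ. Here z_{0.32} = -0.4677, z_{0.85} = 1.036.
So 0.0396 = μ − 0.4677σ and 0.098 = μ + 1.036σ.
Subtracting: σ = (0.098 − 0.0396)/(1.036 − (-0.4677)) = 0.039.
Then μ = 0.0396 − (-0.4677)·0.039 = 0.058.

μ = 0.058, σ = 0.039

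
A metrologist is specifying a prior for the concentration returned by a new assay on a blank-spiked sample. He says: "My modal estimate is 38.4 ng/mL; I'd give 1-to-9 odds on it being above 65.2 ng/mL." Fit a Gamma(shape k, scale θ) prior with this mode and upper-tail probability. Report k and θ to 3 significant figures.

Gamma(k,θ) with k>1 has mode (k−1)θ, so θ = 38.4/(k−1).
Need P(X < 65.2) = 0.9 with θ tied to k this way. Start at k = 2, θ = 38.4: P(X<65.2) ≈ 0.506.
Too low — raise k to concentrate. Iterating converges to k ≈ 7.75.
Then θ = 38.4/(7.75−1) ≈ 5.69.

k ≈ 7.75, θ ≈ 5.69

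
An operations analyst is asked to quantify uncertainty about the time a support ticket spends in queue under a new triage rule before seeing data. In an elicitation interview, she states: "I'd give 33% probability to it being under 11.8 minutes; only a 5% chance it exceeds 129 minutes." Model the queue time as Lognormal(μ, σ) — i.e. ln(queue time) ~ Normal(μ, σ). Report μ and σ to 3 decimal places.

μ ≈ 2.973, σ ≈ 1.147

If T ~ Lognormal(μ,σ) then ln T ~ Normal(μ,σ), so the p-quantile of ln T is μ + z_p·σ.
ln(11.8) = 2.468 and ln(129) = 4.86; z_{0.33} = -0.4399, z_{0.95} = 1.645.
σ = (4.86 − 2.468)/(1.645 − (-0.4399)) = 1.147.
μ = 2.468 − (-0.4399)·1.147 = 2.973.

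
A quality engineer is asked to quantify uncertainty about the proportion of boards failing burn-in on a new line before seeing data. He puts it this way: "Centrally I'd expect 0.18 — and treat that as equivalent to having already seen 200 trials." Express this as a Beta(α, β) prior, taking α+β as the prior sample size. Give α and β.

Under the effective-sample-size interpretation, Beta(α, β) has prior mean α/(α+β) and prior sample size α+β.
So α+β = 200 and α/(α+β) = 0.18, giving α = 0.18·200 = 36 and β = 200 − 36 = 164.

α = 36, β = 164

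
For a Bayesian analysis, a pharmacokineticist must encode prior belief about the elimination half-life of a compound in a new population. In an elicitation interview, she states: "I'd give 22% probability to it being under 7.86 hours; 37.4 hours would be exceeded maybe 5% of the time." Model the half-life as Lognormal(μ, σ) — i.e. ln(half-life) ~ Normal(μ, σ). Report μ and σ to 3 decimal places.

If T ~ Lognormal(μ,σ) then ln T ~ Normal(μ,σ), so the p-quantile of ln T is μ + z_p·σ.
ln(7.86) = 2.062 and ln(37.4) = 3.622; z_{0.22} = -0.7722, z_{0.95} = 1.645.
σ = (3.622 − 2.062)/(1.645 − (-0.7722)) = 0.645.
μ = 2.062 − (-0.7722)·0.645 = 2.560.

μ ≈ 2.560, σ ≈ 0.645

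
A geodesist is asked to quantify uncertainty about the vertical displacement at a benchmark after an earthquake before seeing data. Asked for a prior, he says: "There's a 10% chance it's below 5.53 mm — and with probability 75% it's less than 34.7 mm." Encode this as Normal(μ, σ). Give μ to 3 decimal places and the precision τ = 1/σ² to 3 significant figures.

For Normal(μ,σ), the p-quantile is μ + z_p·σ. Here z_{0.1} = -1.282, z_{0.75} = 0.6745.
So 5.53 = μ − 1.282σ and 34.7 = μ + 0.6745σ.
Subtracting: σ = (34.7 − 5.53)/(0.6745 − (-1.282)) = 14.913.
Then μ = 5.53 − (-1.282)·14.913 = 24.641.
Precision τ = 1/σ² = 1/14.91² = 0.0045.

μ = 24.641, τ = 0.0045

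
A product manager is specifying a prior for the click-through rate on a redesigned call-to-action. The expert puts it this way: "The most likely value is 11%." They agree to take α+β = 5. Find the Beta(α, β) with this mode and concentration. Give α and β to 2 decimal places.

For α,β > 1 the Beta mode is (α−1)/(α+β−2). With α+β = 5, the mode is (α−1)/3.
Set (α−1)/3 = 0.11 → α = 1 + 0.11·3 = 1.33.
β = 5 − α = 3.67.

α = 1.33, β = 3.67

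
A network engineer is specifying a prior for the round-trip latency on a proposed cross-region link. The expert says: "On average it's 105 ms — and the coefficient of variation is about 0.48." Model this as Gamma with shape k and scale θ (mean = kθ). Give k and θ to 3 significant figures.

For Gamma(k, scale θ): mean = kθ, variance = kθ², so CV = 1/√k.
CV = 0.48, hence k = 1/CV² = 4.34.
Then θ = mean/k = 105/4.34 = 24.2.

k ≈ 4.34, θ ≈ 24.2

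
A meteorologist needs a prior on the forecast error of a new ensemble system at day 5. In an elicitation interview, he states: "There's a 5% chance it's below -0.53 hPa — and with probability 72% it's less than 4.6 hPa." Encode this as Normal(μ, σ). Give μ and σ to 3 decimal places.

The p-quantile of Normal(μ,σ) is μ + z_p·σ, with z_{0.05} = -1.645 and z_{0.72} = 0.5828.
Eliminate σ: μ = (z₂·x₁ − z₁·x₂)/(z₂ − z₁) = (0.5828·-0.53 − (-1.645)·4.6)/2.228 = 3.258.
Then σ = (x₂ − x₁)/(z₂ − z₁) = (4.6 − -0.53)/2.228 = 2.303.

μ = 3.258, σ = 2.303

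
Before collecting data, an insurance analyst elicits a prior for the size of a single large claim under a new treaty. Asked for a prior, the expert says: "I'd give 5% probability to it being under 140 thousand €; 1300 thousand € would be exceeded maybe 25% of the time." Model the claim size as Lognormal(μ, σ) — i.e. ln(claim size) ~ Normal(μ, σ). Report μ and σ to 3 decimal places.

μ ≈ 6.522, σ ≈ 0.961

If T ~ Lognormal(μ,σ) then ln T ~ Normal(μ,σ), so the p-quantile of ln T is μ + z_p·σ.
ln(140) = 4.942 and ln(1300) = 7.17; z_{0.05} = -1.645, z_{0.75} = 0.6745.
σ = (7.17 − 4.942)/(0.6745 − (-1.645)) = 0.961.
μ = 4.942 − (-1.645)·0.961 = 6.522.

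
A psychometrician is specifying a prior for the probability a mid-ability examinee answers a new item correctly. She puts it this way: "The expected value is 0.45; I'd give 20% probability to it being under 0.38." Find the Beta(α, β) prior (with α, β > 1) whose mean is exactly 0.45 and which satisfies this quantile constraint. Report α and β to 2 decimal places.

With mean 0.45 fixed, write α = 0.45s, β = 0.55s where s = α+β.
Need P(θ < 0.38) = 0.2 under Beta(0.45s, 0.55s). Normal approximation: (q−m)/√(m(1−m)/s) ≈ z_{0.2} = -0.842, so s ≈ 0.45·0.55·(-0.842)²/(0.38−0.45)² = 35.8.
At s = 35.8: P(θ<0.38) ≈ 0.201. Adjusting to match 0.2 gives s ≈ 36.17.
So α = 0.45·36.17 ≈ 16.28, β = 0.55·36.17 ≈ 19.89.

α ≈ 16.28, β ≈ 19.89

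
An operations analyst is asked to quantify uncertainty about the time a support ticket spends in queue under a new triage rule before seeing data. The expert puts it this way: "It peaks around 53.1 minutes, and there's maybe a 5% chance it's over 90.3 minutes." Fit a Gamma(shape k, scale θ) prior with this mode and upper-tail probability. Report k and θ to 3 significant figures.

Gamma(k,θ) with k>1 has mode (k−1)θ, so θ = 53.1/(k−1).
Need P(X < 90.3) = 0.95 with θ tied to k this way. Start at k = 2, θ = 53.1: P(X<90.3) ≈ 0.507.
Too low — raise k to concentrate. Iterating converges to k ≈ 10.9.
Then θ = 53.1/(10.9−1) ≈ 5.36.

k ≈ 10.9, θ ≈ 5.36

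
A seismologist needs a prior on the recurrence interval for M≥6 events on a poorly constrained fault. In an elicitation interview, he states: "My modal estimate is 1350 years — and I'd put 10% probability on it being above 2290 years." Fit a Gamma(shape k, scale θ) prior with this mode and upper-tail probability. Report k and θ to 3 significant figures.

k ≈ 7.78, θ ≈ 199

Gamma(k,θ) with k>1 has mode (k−1)θ, so θ = 1350/(k−1).
Need P(X < 2290) = 0.9 with θ tied to k this way. Start at k = 2, θ = 1350: P(X<2290) ≈ 0.506.
Too low — raise k to concentrate. Iterating converges to k ≈ 7.78.
Then θ = 1350/(7.78−1) ≈ 199.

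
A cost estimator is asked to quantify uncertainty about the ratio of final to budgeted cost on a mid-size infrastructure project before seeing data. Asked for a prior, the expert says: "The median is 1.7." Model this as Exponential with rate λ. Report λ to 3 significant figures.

λ ≈ 0.408

Exponential median = ln 2 / λ, so λ = ln 2 / 1.7 = 0.408.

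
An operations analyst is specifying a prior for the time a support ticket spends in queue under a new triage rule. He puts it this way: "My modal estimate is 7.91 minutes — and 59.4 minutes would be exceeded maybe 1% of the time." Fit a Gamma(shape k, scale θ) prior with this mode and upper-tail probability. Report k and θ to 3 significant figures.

k ≈ 1.85, θ ≈ 9.36

Gamma(k,θ) with k>1 has mode (k−1)θ, so θ = 7.91/(k−1).
Need P(X < 59.4) = 0.99 with θ tied to k this way. Start at k = 2, θ = 7.91: P(X<59.4) ≈ 0.995.
Too high — lower k to spread out. Iterating converges to k ≈ 1.85.
Then θ = 7.91/(1.85−1) ≈ 9.36.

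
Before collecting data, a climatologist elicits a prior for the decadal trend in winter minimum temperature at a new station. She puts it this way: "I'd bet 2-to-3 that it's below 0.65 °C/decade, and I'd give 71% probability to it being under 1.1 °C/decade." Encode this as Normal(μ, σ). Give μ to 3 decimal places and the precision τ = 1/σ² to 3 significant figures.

μ = 0.791, τ = 3.21

For Normal(μ,σ), the p-quantile is μ + z_p·σ. Here z_{0.4} = -0.2533, z_{0.71} = 0.5534.
So 0.65 = μ − 0.2533σ and 1.1 = μ + 0.5534σ.
Subtracting: σ = (1.1 − 0.65)/(0.5534 − (-0.2533)) = 0.558.
Then μ = 0.65 − (-0.2533)·0.558 = 0.791.
Precision τ = 1/σ² = 1/0.5578² = 3.21.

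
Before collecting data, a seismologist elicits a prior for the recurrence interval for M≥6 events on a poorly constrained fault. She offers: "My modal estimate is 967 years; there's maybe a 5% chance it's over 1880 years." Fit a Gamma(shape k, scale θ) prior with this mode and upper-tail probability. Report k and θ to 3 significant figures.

k ≈ 7.28, θ ≈ 154

Gamma(k,θ) with k>1 has mode (k−1)θ, so θ = 967/(k−1).
Need P(X < 1880) = 0.95 with θ tied to k this way. Start at k = 2, θ = 967: P(X<1880) ≈ 0.579.
Too low — raise k to concentrate. Iterating converges to k ≈ 7.28.
Then θ = 967/(7.28−1) ≈ 154.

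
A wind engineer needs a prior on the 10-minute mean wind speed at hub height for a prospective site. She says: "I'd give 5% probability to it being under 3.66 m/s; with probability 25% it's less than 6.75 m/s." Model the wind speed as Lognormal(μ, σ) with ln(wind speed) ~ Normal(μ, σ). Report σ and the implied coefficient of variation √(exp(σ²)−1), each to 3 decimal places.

If T ~ Lognormal(μ,σ) then ln T ~ Normal(μ,σ), so the p-quantile of ln T is μ + z_p·σ.
ln(3.66) = 1.297 and ln(6.75) = 1.91; z_{0.05} = -1.645, z_{0.25} = -0.6745.
σ = (1.91 − 1.297)/(-0.6745 − (-1.645)) = 0.631.
μ = 1.297 − (-1.645)·0.631 = 2.335.
CV = √(exp(σ²)−1) = √(exp(0.3979)−1) = 0.699.

σ ≈ 0.631, CV ≈ 0.699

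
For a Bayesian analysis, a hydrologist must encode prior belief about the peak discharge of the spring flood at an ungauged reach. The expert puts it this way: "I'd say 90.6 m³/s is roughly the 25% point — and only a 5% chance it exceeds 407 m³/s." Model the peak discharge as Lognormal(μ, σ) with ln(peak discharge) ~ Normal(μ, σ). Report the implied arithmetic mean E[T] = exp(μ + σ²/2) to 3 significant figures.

If T ~ Lognormal(μ,σ) then ln T ~ Normal(μ,σ), so the p-quantile of ln T is μ + z_p·σ.
ln(90.6) = 4.506 and ln(407) = 6.009; z_{0.25} = -0.6745, z_{0.95} = 1.645.
σ = (6.009 − 4.506)/(1.645 − (-0.6745)) = 0.648.
μ = 4.506 − (-0.6745)·0.648 = 4.943.
E[T] = exp(μ + σ²/2) = exp(4.943 + 0.2098) = 173 m³/s.

E[T] ≈ 173 m³/s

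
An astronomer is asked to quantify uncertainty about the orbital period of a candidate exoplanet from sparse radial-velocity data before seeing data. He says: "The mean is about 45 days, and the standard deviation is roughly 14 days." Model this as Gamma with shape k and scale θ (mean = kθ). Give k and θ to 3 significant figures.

k ≈ 10.3, θ ≈ 4.36

For Gamma(k, scale θ): mean = kθ, variance = kθ², so CV = 1/√k.
CV = SD/mean = 14/45 = 0.3111, hence k = 1/CV² = 10.3.
Then θ = mean/k = 45/10.3 = 4.36.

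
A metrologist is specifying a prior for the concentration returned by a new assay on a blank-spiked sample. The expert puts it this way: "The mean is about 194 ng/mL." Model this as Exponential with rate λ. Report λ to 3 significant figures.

λ ≈ 0.00515

Exponential mean = 1/λ, so λ = 1/194.0 = 0.00515.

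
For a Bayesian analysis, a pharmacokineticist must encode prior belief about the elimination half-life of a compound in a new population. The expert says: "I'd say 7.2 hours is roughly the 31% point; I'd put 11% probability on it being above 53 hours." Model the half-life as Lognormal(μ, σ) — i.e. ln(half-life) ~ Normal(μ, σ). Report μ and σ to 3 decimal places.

μ ≈ 2.549, σ ≈ 1.159

If T ~ Lognormal(μ,σ) then ln T ~ Normal(μ,σ), so the p-quantile of ln T is μ + z_p·σ.
ln(7.2) = 1.974 and ln(53) = 3.97; z_{0.31} = -0.4959, z_{0.89} = 1.227.
σ = (3.97 − 1.974)/(1.227 − (-0.4959)) = 1.159.
μ = 1.974 − (-0.4959)·1.159 = 2.549.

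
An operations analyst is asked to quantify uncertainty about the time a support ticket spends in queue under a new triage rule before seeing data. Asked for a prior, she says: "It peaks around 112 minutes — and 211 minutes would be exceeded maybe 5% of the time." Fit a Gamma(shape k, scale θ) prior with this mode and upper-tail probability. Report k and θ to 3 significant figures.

Gamma(k,θ) with k>1 has mode (k−1)θ, so θ = 112/(k−1).
Need P(X < 211) = 0.95 with θ tied to k this way. Start at k = 2, θ = 112: P(X<211) ≈ 0.562.
Too low — raise k to concentrate. Iterating converges to k ≈ 7.93.
Then θ = 112/(7.93−1) ≈ 16.2.

k ≈ 7.93, θ ≈ 16.2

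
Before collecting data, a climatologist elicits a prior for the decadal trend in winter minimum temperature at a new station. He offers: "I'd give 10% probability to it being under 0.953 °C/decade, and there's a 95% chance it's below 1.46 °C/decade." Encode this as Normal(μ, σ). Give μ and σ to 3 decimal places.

For Normal(μ,σ), the p-quantile is μ + z_p·σ. Here z_{0.1} = -1.282, z_{0.95} = 1.645.
So 0.953 = μ − 1.282σ and 1.46 = μ + 1.645σ.
Subtracting: σ = (1.46 − 0.953)/(1.645 − (-1.282)) = 0.173.
Then μ = 0.953 − (-1.282)·0.173 = 1.175.

μ = 1.175, σ = 0.173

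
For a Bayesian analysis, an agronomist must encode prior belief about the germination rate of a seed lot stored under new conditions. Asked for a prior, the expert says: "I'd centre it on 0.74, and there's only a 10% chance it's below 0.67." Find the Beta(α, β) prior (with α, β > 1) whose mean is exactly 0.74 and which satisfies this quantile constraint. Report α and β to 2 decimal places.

With mean 0.74 fixed, write α = 0.74s, β = 0.26s where s = α+β.
Need P(θ < 0.67) = 0.1 under Beta(0.74s, 0.26s). Normal approximation: (q−m)/√(m(1−m)/s) ≈ z_{0.1} = -1.28, so s ≈ 0.74·0.26·(-1.28)²/(0.67−0.74)² = 64.5.
At s = 64.5: P(θ<0.67) ≈ 0.104. Adjusting to match 0.1 gives s ≈ 66.80.
So α = 0.74·66.80 ≈ 49.43, β = 0.26·66.80 ≈ 17.37.

α ≈ 49.43, β ≈ 17.37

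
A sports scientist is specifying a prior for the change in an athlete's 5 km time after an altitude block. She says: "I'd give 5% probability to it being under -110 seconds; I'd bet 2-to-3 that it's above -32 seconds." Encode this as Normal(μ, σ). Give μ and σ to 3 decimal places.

The p-quantile of Normal(μ,σ) is μ + z_p·σ, with z_{0.05} = -1.645 and z_{0.6} = 0.2533.
Eliminate σ: μ = (z₂·x₁ − z₁·x₂)/(z₂ − z₁) = (0.2533·-110 − (-1.645)·-32)/1.898 = -42.410.
Then σ = (x₂ − x₁)/(z₂ − z₁) = (-32 − -110)/1.898 = 41.092.

μ = -42.410, σ = 41.092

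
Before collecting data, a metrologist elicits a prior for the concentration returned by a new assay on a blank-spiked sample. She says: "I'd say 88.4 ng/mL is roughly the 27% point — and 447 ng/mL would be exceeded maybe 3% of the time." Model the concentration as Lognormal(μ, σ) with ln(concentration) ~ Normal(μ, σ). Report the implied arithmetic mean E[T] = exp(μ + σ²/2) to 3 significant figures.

If T ~ Lognormal(μ,σ) then ln T ~ Normal(μ,σ), so the p-quantile of ln T is μ + z_p·σ.
ln(88.4) = 4.482 and ln(447) = 6.103; z_{0.27} = -0.6128, z_{0.97} = 1.881.
σ = (6.103 − 4.482)/(1.881 − (-0.6128)) = 0.650.
μ = 4.482 − (-0.6128)·0.650 = 4.880.
E[T] = exp(μ + σ²/2) = exp(4.880 + 0.2112) = 163 ng/mL.

E[T] ≈ 163 ng/mL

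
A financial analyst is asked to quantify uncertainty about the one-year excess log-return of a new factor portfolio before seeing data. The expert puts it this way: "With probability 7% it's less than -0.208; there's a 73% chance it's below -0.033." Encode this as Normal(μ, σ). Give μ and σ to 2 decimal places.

The p-quantile of Normal(μ,σ) is μ + z_p·σ, with z_{0.07} = -1.476 and z_{0.73} = 0.6128.
Eliminate σ: μ = (z₂·x₁ − z₁·x₂)/(z₂ − z₁) = (0.6128·-0.208 − (-1.476)·-0.033)/2.089 = -0.08.
Then σ = (x₂ − x₁)/(z₂ − z₁) = (-0.033 − -0.208)/2.089 = 0.08.

μ = -0.08, σ = 0.08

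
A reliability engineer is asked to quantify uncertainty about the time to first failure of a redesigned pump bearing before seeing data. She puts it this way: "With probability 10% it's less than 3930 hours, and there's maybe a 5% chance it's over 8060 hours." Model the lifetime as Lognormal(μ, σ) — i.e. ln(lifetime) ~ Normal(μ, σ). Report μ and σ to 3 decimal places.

If T ~ Lognormal(μ,σ) then ln T ~ Normal(μ,σ), so the p-quantile of ln T is μ + z_p·σ.
ln(3930) = 8.276 and ln(8060) = 8.995; z_{0.1} = -1.282, z_{0.95} = 1.645.
σ = (8.995 − 8.276)/(1.645 − (-1.282)) = 0.245.
μ = 8.276 − (-1.282)·0.245 = 8.591.

μ ≈ 8.591, σ ≈ 0.245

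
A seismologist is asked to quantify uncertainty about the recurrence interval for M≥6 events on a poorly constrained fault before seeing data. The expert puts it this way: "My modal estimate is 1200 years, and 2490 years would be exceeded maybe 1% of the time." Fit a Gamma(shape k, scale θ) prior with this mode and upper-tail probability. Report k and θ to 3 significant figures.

Gamma(k,θ) with k>1 has mode (k−1)θ, so θ = 1200/(k−1).
Need P(X < 2490) = 0.99 with θ tied to k this way. Start at k = 2, θ = 1200: P(X<2490) ≈ 0.614.
Too low — raise k to concentrate. Iterating converges to k ≈ 10.2.
Then θ = 1200/(10.2−1) ≈ 131.

k ≈ 10.2, θ ≈ 131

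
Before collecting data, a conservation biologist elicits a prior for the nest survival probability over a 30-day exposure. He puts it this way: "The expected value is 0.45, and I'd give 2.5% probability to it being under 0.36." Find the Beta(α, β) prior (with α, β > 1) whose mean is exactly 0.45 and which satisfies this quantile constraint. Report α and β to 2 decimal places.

With mean 0.45 fixed, write α = 0.45s, β = 0.55s where s = α+β.
Need P(θ < 0.36) = 0.025 under Beta(0.45s, 0.55s). Normal approximation: (q−m)/√(m(1−m)/s) ≈ z_{0.025} = -1.96, so s ≈ 0.45·0.55·(-1.96)²/(0.36−0.45)² = 117.4.
At s = 117.4: P(θ<0.36) ≈ 0.023. Adjusting to match 0.025 gives s ≈ 113.79.
So α = 0.45·113.79 ≈ 51.21, β = 0.55·113.79 ≈ 62.59.

α ≈ 51.21, β ≈ 62.59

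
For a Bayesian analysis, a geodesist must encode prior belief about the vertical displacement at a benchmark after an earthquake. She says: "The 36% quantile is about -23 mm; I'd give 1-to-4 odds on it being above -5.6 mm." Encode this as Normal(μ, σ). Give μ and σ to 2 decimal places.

μ = -17.80, σ = 14.50

The p-quantile of Normal(μ,σ) is μ + z_p·σ, with z_{0.36} = -0.3585 and z_{0.8} = 0.8416.
Eliminate σ: μ = (z₂·x₁ − z₁·x₂)/(z₂ − z₁) = (0.8416·-23 − (-0.3585)·-5.6)/1.2 = -17.80.
Then σ = (x₂ − x₁)/(z₂ − z₁) = (-5.6 − -23)/1.2 = 14.50.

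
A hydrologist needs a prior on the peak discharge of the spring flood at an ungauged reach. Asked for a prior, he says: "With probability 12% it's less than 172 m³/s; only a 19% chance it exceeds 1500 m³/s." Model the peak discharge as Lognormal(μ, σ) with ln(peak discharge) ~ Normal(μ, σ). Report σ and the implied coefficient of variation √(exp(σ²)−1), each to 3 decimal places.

σ ≈ 1.055, CV ≈ 1.429

If T ~ Lognormal(μ,σ) then ln T ~ Normal(μ,σ), so the p-quantile of ln T is μ + z_p·σ.
ln(172) = 5.147 and ln(1500) = 7.313; z_{0.12} = -1.175, z_{0.81} = 0.8779.
σ = (7.313 − 5.147)/(0.8779 − (-1.175)) = 1.055.
μ = 5.147 − (-1.175)·1.055 = 6.387.
CV = √(exp(σ²)−1) = √(exp(1.1130)−1) = 1.429.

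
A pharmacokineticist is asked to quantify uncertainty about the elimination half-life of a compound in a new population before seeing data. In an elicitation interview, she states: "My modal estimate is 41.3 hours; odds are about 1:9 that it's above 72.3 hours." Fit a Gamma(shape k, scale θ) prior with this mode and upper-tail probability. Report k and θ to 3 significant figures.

Gamma(k,θ) with k>1 has mode (k−1)θ, so θ = 41.3/(k−1).
Need P(X < 72.3) = 0.9 with θ tied to k this way. Start at k = 2, θ = 41.3: P(X<72.3) ≈ 0.522.
Too low — raise k to concentrate. Iterating converges to k ≈ 7.06.
Then θ = 41.3/(7.06−1) ≈ 6.82.

k ≈ 7.06, θ ≈ 6.82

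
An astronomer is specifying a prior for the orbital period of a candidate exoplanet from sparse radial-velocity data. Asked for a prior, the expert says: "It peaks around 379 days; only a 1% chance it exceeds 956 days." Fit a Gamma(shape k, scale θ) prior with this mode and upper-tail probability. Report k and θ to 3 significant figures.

k ≈ 6.47, θ ≈ 69.3

Gamma(k,θ) with k>1 has mode (k−1)θ, so θ = 379/(k−1).
Need P(X < 956) = 0.99 with θ tied to k this way. Start at k = 2, θ = 379: P(X<956) ≈ 0.717.
Too low — raise k to concentrate. Iterating converges to k ≈ 6.47.
Then θ = 379/(6.47−1) ≈ 69.3.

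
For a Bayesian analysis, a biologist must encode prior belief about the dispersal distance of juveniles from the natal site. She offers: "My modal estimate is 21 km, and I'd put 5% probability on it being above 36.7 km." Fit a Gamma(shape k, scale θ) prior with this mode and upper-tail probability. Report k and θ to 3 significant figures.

k ≈ 9.95, θ ≈ 2.35

Gamma(k,θ) with k>1 has mode (k−1)θ, so θ = 21/(k−1).
Need P(X < 36.7) = 0.95 with θ tied to k this way. Start at k = 2, θ = 21: P(X<36.7) ≈ 0.521.
Too low — raise k to concentrate. Iterating converges to k ≈ 9.95.
Then θ = 21/(9.95−1) ≈ 2.35.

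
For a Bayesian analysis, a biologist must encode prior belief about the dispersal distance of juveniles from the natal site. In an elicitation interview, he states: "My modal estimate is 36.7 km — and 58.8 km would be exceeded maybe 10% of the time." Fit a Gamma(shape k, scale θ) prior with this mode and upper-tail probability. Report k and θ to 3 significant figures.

Gamma(k,θ) with k>1 has mode (k−1)θ, so θ = 36.7/(k−1).
Need P(X < 58.8) = 0.9 with θ tied to k this way. Start at k = 2, θ = 36.7: P(X<58.8) ≈ 0.476.
Too low — raise k to concentrate. Iterating converges to k ≈ 9.46.
Then θ = 36.7/(9.46−1) ≈ 4.34.

k ≈ 9.46, θ ≈ 4.34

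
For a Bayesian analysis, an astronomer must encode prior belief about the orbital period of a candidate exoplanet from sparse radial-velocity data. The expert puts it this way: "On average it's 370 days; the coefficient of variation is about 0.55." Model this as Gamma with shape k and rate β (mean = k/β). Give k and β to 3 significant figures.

k ≈ 3.31, β ≈ 0.00893

For Gamma(k, rate β): mean = k/β, variance = k/β², so CV = 1/√k.
CV = 0.55, hence k = 1/CV² = 3.31.
Then β = k/mean = 3.31/370 = 0.00893.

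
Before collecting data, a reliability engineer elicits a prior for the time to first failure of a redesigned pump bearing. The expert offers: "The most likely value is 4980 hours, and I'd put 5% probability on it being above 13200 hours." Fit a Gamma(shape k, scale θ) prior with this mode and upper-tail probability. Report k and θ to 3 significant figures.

Gamma(k,θ) with k>1 has mode (k−1)θ, so θ = 4980/(k−1).
Need P(X < 13200) = 0.95 with θ tied to k this way. Start at k = 2, θ = 4980: P(X<13200) ≈ 0.742.
Too low — raise k to concentrate. Iterating converges to k ≈ 3.84.
Then θ = 4980/(3.84−1) ≈ 1750.

k ≈ 3.84, θ ≈ 1750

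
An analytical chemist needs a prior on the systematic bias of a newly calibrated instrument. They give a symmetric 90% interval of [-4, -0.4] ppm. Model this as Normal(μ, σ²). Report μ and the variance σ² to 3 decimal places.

μ = -2.200, σ² = 1.198

A symmetric 90% interval runs μ ± z·σ with z = 1.645.
Half-width = 1.8, so σ = 1.8/1.645 = 1.0943 and σ² = 1.198.
μ is the interval midpoint, -2.200.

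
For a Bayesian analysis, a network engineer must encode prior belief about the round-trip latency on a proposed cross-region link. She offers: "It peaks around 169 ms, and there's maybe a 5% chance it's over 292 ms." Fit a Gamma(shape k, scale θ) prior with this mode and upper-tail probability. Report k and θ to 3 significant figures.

Gamma(k,θ) with k>1 has mode (k−1)θ, so θ = 169/(k−1).
Need P(X < 292) = 0.95 with θ tied to k this way. Start at k = 2, θ = 169: P(X<292) ≈ 0.515.
Too low — raise k to concentrate. Iterating converges to k ≈ 10.3.
Then θ = 169/(10.3−1) ≈ 18.1.

k ≈ 10.3, θ ≈ 18.1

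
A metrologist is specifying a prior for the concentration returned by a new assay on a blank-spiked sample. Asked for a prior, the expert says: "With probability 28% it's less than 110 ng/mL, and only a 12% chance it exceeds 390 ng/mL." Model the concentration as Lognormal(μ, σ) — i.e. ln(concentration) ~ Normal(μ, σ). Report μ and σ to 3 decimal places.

If T ~ Lognormal(μ,σ) then ln T ~ Normal(μ,σ), so the p-quantile of ln T is μ + z_p·σ.
ln(110) = 4.7 and ln(390) = 5.966; z_{0.28} = -0.5828, z_{0.88} = 1.175.
σ = (5.966 − 4.7)/(1.175 − (-0.5828)) = 0.720.
μ = 4.7 − (-0.5828)·0.720 = 5.120.

μ ≈ 5.120, σ ≈ 0.720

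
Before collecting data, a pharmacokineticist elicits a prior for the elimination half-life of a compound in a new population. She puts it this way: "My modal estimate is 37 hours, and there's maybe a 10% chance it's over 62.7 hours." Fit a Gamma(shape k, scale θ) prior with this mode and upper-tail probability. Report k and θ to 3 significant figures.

k ≈ 7.8, θ ≈ 5.44

Gamma(k,θ) with k>1 has mode (k−1)θ, so θ = 37/(k−1).
Need P(X < 62.7) = 0.9 with θ tied to k this way. Start at k = 2, θ = 37: P(X<62.7) ≈ 0.505.
Too low — raise k to concentrate. Iterating converges to k ≈ 7.8.
Then θ = 37/(7.8−1) ≈ 5.44.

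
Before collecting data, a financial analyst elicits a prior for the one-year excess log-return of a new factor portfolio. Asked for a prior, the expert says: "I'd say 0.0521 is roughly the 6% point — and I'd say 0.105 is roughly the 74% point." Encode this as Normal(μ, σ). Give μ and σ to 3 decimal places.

μ = 0.090, σ = 0.024

The p-quantile of Normal(μ,σ) is μ + z_p·σ, with z_{0.06} = -1.555 and z_{0.74} = 0.6433.
Eliminate σ: μ = (z₂·x₁ − z₁·x₂)/(z₂ − z₁) = (0.6433·0.0521 − (-1.555)·0.105)/2.198 = 0.090.
Then σ = (x₂ − x₁)/(z₂ − z₁) = (0.105 − 0.0521)/2.198 = 0.024.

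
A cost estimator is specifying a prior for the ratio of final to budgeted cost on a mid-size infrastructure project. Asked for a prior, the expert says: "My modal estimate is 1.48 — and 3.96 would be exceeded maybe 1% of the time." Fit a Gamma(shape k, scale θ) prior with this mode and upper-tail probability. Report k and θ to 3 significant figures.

k ≈ 5.77, θ ≈ 0.31

Gamma(k,θ) with k>1 has mode (k−1)θ, so θ = 1.48/(k−1).
Need P(X < 3.96) = 0.99 with θ tied to k this way. Start at k = 2, θ = 1.48: P(X<3.96) ≈ 0.747.
Too low — raise k to concentrate. Iterating converges to k ≈ 5.77.
Then θ = 1.48/(5.77−1) ≈ 0.31.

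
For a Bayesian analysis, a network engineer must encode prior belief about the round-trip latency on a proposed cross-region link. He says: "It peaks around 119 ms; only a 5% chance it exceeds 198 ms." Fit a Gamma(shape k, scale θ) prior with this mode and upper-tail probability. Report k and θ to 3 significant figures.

Gamma(k,θ) with k>1 has mode (k−1)θ, so θ = 119/(k−1).
Need P(X < 198) = 0.95 with θ tied to k this way. Start at k = 2, θ = 119: P(X<198) ≈ 0.495.
Too low — raise k to concentrate. Iterating converges to k ≈ 11.8.
Then θ = 119/(11.8−1) ≈ 11.

k ≈ 11.8, θ ≈ 11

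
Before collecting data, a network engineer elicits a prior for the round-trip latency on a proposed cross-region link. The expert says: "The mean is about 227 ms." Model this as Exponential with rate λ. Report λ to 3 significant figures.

Exponential mean = 1/λ, so λ = 1/227.0 = 0.00441.

λ ≈ 0.00441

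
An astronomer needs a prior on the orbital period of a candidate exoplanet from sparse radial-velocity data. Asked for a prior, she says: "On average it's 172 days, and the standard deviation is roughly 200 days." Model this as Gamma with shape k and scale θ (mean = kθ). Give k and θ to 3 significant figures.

For Gamma(k, scale θ): mean = kθ, variance = kθ², so CV = 1/√k.
CV = SD/mean = 200/172 = 1.163, hence k = 1/CV² = 0.74.
Then θ = mean/k = 172/0.74 = 233.

k ≈ 0.74, θ ≈ 233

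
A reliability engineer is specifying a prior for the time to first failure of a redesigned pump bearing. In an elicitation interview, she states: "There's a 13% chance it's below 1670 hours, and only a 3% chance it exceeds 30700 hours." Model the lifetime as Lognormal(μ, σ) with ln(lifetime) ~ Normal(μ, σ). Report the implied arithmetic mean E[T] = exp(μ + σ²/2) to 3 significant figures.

If T ~ Lognormal(μ,σ) then ln T ~ Normal(μ,σ), so the p-quantile of ln T is μ + z_p·σ.
ln(1670) = 7.421 and ln(30700) = 10.33; z_{0.13} = -1.126, z_{0.97} = 1.881.
σ = (10.33 − 7.421)/(1.881 − (-1.126)) = 0.968.
μ = 7.421 − (-1.126)·0.968 = 8.511.
E[T] = exp(μ + σ²/2) = exp(8.511 + 0.4687) = 7940 hours.

E[T] ≈ 7940 hours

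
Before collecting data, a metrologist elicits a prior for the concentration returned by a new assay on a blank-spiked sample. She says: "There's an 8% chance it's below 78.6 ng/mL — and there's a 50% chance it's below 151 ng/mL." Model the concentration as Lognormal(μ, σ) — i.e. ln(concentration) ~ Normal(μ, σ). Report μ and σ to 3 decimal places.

If T ~ Lognormal(μ,σ) then ln T ~ Normal(μ,σ), so the p-quantile of ln T is μ + z_p·σ.
ln(78.6) = 4.364 and ln(151) = 5.017; z_{0.08} = -1.405, z_{0.5} = 0.
σ = (5.017 − 4.364)/(0 − (-1.405)) = 0.465.
μ = 4.364 − (-1.405)·0.465 = 5.017.

μ ≈ 5.017, σ ≈ 0.465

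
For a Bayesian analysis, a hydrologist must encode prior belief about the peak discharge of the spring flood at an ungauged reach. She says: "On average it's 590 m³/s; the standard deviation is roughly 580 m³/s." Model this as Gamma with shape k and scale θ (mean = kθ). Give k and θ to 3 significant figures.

For Gamma(k, scale θ): mean = kθ, variance = kθ², so CV = 1/√k.
CV = SD/mean = 580/590 = 0.9831, hence k = 1/CV² = 1.03.
Then θ = mean/k = 590/1.03 = 570.

k ≈ 1.03, θ ≈ 570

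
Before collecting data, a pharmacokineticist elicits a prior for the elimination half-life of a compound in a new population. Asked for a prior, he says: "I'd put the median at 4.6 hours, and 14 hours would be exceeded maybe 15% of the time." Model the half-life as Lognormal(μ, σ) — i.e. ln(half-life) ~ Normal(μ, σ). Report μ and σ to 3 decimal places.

μ ≈ 1.526, σ ≈ 1.074

If T ~ Lognormal(μ,σ) then ln T ~ Normal(μ,σ), so the p-quantile of ln T is μ + z_p·σ.
ln(4.6) = 1.526 and ln(14) = 2.639; z_{0.5} = 0, z_{0.85} = 1.036.
σ = (2.639 − 1.526)/(1.036 − (0)) = 1.074.
μ = 1.526 − (0)·1.074 = 1.526.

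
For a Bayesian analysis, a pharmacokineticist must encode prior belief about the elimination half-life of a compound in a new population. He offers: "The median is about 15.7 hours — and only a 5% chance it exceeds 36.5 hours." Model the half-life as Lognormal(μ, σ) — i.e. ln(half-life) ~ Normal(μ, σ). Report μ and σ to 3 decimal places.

If T ~ Lognormal(μ,σ) then ln T ~ Normal(μ,σ), so the p-quantile of ln T is μ + z_p·σ.
ln(15.7) = 2.754 and ln(36.5) = 3.597; z_{0.5} = 0, z_{0.95} = 1.645.
σ = (3.597 − 2.754)/(1.645 − (0)) = 0.513.
μ = 2.754 − (0)·0.513 = 2.754.

μ ≈ 2.754, σ ≈ 0.513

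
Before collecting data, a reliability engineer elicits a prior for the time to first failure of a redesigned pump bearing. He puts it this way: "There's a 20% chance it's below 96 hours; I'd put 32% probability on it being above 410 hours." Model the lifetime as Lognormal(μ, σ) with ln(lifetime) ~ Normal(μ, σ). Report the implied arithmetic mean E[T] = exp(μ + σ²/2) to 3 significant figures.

If T ~ Lognormal(μ,σ) then ln T ~ Normal(μ,σ), so the p-quantile of ln T is μ + z_p·σ.
ln(96) = 4.564 and ln(410) = 6.016; z_{0.2} = -0.8416, z_{0.68} = 0.4677.
σ = (6.016 − 4.564)/(0.4677 − (-0.8416)) = 1.109.
μ = 4.564 − (-0.8416)·1.109 = 5.498.
E[T] = exp(μ + σ²/2) = exp(5.498 + 0.6147) = 451 hours.

E[T] ≈ 451 hours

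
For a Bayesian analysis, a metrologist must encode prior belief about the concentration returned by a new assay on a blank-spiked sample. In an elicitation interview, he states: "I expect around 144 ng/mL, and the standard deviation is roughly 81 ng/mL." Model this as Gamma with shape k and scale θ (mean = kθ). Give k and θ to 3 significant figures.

k ≈ 3.16, θ ≈ 45.6

For Gamma(k, scale θ): mean = kθ, variance = kθ², so CV = 1/√k.
CV = SD/mean = 81/144 = 0.5625, hence k = 1/CV² = 3.16.
Then θ = mean/k = 144/3.16 = 45.6.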